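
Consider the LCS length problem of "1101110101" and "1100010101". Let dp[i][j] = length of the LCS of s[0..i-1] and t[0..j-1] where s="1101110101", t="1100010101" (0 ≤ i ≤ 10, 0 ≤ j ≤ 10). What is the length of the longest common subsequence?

8

   ''  1  1  0  0  0  1  0  1  0  1
''  0  0  0  0  0  0  0  0  0  0  0
 1  0  1  1  1  1  1  1  1  1  1  1
 1  0  1  2  2  2  2  2  2  2  2  2
 0  0  1  2  3  3  3  3  3  3  3  3
 1  0  1  2  3  3  3  4  4  4  4  4
 1  0  1  2  3  3  3  4  4  5  5  5
 1  0  1  2  3  3  3  4  4  5  5  6
 0  0  1  2  3  4  4  4  5  5  6  6
 1  0  1  2  3  4  4  5  5  6  6  7
 0  0  1  2  3  4  5  5  6  6  7  7
 1  0  1  2  3  4  5  6  6  7  7  8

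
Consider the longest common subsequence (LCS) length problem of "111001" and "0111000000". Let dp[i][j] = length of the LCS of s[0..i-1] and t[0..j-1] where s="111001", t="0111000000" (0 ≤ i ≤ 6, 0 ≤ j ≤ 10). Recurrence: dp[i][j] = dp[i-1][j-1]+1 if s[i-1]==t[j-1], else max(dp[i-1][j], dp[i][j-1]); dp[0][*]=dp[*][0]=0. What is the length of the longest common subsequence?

   ''  0  1  1  1  0  0  0  0  0  0
''  0  0  0  0  0  0  0  0  0  0  0
 1  0  0  1  1  1  1  1  1  1  1  1
 1  0  0  1  2  2  2  2  2  2  2  2
 1  0  0  1  2  3  3  3  3  3  3  3
 0  0  1  1  2  3  4  4  4  4  4  4
 0  0  1  1  2  3  4  5  5  5  5  5
 1  0  1  2  2  3  4  5  5  5  5  5

5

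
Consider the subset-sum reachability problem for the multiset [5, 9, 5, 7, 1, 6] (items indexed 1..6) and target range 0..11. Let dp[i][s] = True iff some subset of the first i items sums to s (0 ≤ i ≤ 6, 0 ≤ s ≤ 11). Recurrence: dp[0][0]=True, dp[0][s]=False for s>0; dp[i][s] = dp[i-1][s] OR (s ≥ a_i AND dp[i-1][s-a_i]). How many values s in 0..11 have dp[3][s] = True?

4

i\s   0   1   2   3   4   5   6   7   8   9  10  11
  0   T   F   F   F   F   F   F   F   F   F   F   F
  1   T   F   F   F   F   T   F   F   F   F   F   F
  2   T   F   F   F   F   T   F   F   F   T   F   F
  3   T   F   F   F   F   T   F   F   F   T   T   F
  4   T   F   F   F   F   T   F   T   F   T   T   F
  5   T   T   F   F   F   T   T   T   T   T   T   T
  6   T   T   F   F   F   T   T   T   T   T   T   T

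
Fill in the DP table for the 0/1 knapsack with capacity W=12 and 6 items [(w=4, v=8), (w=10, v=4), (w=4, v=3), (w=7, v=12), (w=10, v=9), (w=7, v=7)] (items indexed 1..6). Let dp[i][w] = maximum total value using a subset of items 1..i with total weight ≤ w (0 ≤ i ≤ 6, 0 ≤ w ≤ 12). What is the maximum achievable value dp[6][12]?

i\w   0   1   2   3   4   5   6   7   8   9  10  11  12
  0   0   0   0   0   0   0   0   0   0   0   0   0   0
  1   0   0   0   0   8   8   8   8   8   8   8   8   8
  2   0   0   0   0   8   8   8   8   8   8   8   8   8
  3   0   0   0   0   8   8   8   8  11  11  11  11  11
  4   0   0   0   0   8   8   8  12  12  12  12  20  20
  5   0   0   0   0   8   8   8  12  12  12  12  20  20
  6   0   0   0   0   8   8   8  12  12  12  12  20  20

20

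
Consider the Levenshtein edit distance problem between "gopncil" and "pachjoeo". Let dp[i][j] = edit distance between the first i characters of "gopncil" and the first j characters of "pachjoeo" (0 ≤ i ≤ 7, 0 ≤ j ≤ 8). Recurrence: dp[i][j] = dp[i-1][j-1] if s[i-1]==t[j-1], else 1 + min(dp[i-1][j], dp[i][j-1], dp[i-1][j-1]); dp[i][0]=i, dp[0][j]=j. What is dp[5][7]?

   ''  p  a  c  h  j  o  e  o
''  0  1  2  3  4  5  6  7  8
 g  1  1  2  3  4  5  6  7  8
 o  2  2  2  3  4  5  5  6  7
 p  3  2  3  3  4  5  6  6  7
 n  4  3  3  4  4  5  6  7  7
 c  5  4  4  3  4  5  6  7  8
 i  6  5  5  4  4  5  6  7  8
 l  7  6  6  5  5  5  6  7  8

7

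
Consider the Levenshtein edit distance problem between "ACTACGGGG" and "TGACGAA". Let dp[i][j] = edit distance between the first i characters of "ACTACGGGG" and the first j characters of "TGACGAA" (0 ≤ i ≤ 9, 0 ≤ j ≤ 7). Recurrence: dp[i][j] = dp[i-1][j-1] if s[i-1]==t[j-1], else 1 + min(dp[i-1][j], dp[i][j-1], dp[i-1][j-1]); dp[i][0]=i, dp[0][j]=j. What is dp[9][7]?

   ''  T  G  A  C  G  A  A
''  0  1  2  3  4  5  6  7
 A  1  1  2  2  3  4  5  6
 C  2  2  2  3  2  3  4  5
 T  3  2  3  3  3  3  4  5
 A  4  3  3  3  4  4  3  4
 C  5  4  4  4  3  4  4  4
 G  6  5  4  5  4  3  4  5
 G  7  6  5  5  5  4  4  5
 G  8  7  6  6  6  5  5  5
 G  9  8  7  7  7  6  6  6

6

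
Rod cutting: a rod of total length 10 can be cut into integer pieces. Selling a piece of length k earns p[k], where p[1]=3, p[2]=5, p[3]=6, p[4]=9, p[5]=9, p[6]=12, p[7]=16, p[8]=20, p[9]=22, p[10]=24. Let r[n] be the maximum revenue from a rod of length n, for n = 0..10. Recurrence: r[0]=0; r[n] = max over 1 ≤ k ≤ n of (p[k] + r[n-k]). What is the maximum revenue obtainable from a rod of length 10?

   n    0    1    2    3    4    5    6    7    8    9   10
r[n]    0    3    6    9   12   15   18   21   24   27   30

30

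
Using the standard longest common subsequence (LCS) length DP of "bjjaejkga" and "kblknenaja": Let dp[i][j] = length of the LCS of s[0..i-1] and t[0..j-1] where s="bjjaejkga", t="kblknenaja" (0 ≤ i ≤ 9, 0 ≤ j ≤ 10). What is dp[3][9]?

2

   ''  k  b  l  k  n  e  n  a  j  a
''  0  0  0  0  0  0  0  0  0  0  0
 b  0  0  1  1  1  1  1  1  1  1  1
 j  0  0  1  1  1  1  1  1  1  2  2
 j  0  0  1  1  1  1  1  1  1  2  2
 a  0  0  1  1  1  1  1  1  2  2  3
 e  0  0  1  1  1  1  2  2  2  2  3
 j  0  0  1  1  1  1  2  2  2  3  3
 k  0  1  1  1  2  2  2  2  2  3  3
 g  0  1  1  1  2  2  2  2  2  3  3
 a  0  1  1  1  2  2  2  2  3  3  4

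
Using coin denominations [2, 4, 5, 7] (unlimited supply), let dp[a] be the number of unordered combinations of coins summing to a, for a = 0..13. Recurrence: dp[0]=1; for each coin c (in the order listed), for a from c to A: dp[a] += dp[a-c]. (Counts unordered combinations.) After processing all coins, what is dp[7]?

2

after  coin     0     1     2     3     4     5     6     7     8     9    10    11    12    13
          2     1     0     1     0     1     0     1     0     1     0     1     0     1     0
          4     1     0     1     0     2     0     2     0     3     0     3     0     4     0
          5     1     0     1     0     2     1     2     1     3     2     4     2     5     3
          7     1     0     1     0     2     1     2     2     3     3     4     4     6     5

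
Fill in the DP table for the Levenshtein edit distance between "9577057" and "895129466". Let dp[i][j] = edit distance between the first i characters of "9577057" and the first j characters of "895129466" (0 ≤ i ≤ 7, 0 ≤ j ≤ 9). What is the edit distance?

7

   ''  8  9  5  1  2  9  4  6  6
''  0  1  2  3  4  5  6  7  8  9
 9  1  1  1  2  3  4  5  6  7  8
 5  2  2  2  1  2  3  4  5  6  7
 7  3  3  3  2  2  3  4  5  6  7
 7  4  4  4  3  3  3  4  5  6  7
 0  5  5  5  4  4  4  4  5  6  7
 5  6  6  6  5  5  5  5  5  6  7
 7  7  7  7  6  6  6  6  6  6  7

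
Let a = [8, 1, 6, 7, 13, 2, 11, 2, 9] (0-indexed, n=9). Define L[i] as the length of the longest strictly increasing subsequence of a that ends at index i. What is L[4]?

   i    0    1    2    3    4    5    6    7    8
a[i]    8    1    6    7   13    2   11    2    9
L[i]    1    1    2    3    4    2    4    2    4

4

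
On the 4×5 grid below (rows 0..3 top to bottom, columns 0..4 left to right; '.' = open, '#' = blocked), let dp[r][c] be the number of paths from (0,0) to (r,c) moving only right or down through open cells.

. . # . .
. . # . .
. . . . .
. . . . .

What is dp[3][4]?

13

r\c   0   1   2   3   4
  0   1   1   0   0   0
  1   1   2   0   0   0
  2   1   3   3   3   3
  3   1   4   7  10  13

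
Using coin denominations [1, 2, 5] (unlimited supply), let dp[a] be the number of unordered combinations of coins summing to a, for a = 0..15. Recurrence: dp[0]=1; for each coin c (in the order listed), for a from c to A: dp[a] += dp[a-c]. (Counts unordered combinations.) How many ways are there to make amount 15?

after  coin     0     1     2     3     4     5     6     7     8     9    10    11    12    13    14    15
          1     1     1     1     1     1     1     1     1     1     1     1     1     1     1     1     1
          2     1     1     2     2     3     3     4     4     5     5     6     6     7     7     8     8
          5     1     1     2     2     3     4     5     6     7     8    10    11    13    14    16    18

18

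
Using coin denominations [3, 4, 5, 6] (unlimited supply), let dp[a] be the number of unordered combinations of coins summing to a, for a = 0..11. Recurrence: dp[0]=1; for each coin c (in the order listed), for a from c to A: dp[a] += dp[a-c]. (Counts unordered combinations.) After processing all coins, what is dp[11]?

after  coin     0     1     2     3     4     5     6     7     8     9    10    11
          3     1     0     0     1     0     0     1     0     0     1     0     0
          4     1     0     0     1     1     0     1     1     1     1     1     1
          5     1     0     0     1     1     1     1     1     2     2     2     2
          6     1     0     0     1     1     1     2     1     2     3     3     3

3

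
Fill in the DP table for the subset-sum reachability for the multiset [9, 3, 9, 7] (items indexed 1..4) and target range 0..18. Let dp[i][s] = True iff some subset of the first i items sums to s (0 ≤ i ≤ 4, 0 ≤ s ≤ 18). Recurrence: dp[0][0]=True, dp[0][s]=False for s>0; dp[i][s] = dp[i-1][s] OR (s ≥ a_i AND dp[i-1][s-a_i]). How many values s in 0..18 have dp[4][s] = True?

i\s   0   1   2   3   4   5   6   7   8   9  10  11  12  13  14  15  16  17  18
  0   T   F   F   F   F   F   F   F   F   F   F   F   F   F   F   F   F   F   F
  1   T   F   F   F   F   F   F   F   F   T   F   F   F   F   F   F   F   F   F
  2   T   F   F   T   F   F   F   F   F   T   F   F   T   F   F   F   F   F   F
  3   T   F   F   T   F   F   F   F   F   T   F   F   T   F   F   F   F   F   T
  4   T   F   F   T   F   F   F   T   F   T   T   F   T   F   F   F   T   F   T

8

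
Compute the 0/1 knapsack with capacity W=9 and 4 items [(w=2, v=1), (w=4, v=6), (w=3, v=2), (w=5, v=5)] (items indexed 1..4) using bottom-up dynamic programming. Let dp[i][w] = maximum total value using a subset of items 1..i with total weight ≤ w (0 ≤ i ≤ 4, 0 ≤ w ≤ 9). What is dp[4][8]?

8

i\w   0   1   2   3   4   5   6   7   8   9
  0   0   0   0   0   0   0   0   0   0   0
  1   0   0   1   1   1   1   1   1   1   1
  2   0   0   1   1   6   6   7   7   7   7
  3   0   0   1   2   6   6   7   8   8   9
  4   0   0   1   2   6   6   7   8   8  11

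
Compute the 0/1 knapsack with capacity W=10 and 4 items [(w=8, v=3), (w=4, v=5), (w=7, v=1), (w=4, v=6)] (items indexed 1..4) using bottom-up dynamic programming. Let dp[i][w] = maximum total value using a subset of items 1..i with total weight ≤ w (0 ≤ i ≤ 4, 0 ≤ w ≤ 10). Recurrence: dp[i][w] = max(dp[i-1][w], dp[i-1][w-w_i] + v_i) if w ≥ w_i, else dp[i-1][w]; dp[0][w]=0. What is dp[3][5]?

i\w   0   1   2   3   4   5   6   7   8   9  10
  0   0   0   0   0   0   0   0   0   0   0   0
  1   0   0   0   0   0   0   0   0   3   3   3
  2   0   0   0   0   5   5   5   5   5   5   5
  3   0   0   0   0   5   5   5   5   5   5   5
  4   0   0   0   0   6   6   6   6  11  11  11

5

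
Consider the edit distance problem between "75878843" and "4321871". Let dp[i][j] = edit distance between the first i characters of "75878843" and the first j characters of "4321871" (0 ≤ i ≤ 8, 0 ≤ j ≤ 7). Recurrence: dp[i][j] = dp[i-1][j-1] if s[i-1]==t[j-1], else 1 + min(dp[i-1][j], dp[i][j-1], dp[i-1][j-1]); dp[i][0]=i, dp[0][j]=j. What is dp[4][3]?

4

   ''  4  3  2  1  8  7  1
''  0  1  2  3  4  5  6  7
 7  1  1  2  3  4  5  5  6
 5  2  2  2  3  4  5  6  6
 8  3  3  3  3  4  4  5  6
 7  4  4  4  4  4  5  4  5
 8  5  5  5  5  5  4  5  5
 8  6  6  6  6  6  5  5  6
 4  7  6  7  7  7  6  6  6
 3  8  7  6  7  8  7  7  7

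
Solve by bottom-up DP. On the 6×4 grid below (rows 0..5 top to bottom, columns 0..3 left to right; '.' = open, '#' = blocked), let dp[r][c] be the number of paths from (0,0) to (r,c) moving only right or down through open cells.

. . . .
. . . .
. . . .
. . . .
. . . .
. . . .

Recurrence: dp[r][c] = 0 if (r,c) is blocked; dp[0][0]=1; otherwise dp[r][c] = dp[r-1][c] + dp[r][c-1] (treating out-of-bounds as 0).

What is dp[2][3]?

10

r\c   0   1   2   3
  0   1   1   1   1
  1   1   2   3   4
  2   1   3   6  10
  3   1   4  10  20
  4   1   5  15  35
  5   1   6  21  56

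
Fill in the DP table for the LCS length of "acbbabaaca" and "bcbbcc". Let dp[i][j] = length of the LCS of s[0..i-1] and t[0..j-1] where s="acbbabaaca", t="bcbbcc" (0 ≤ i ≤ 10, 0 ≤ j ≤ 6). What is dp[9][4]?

   ''  b  c  b  b  c  c
''  0  0  0  0  0  0  0
 a  0  0  0  0  0  0  0
 c  0  0  1  1  1  1  1
 b  0  1  1  2  2  2  2
 b  0  1  1  2  3  3  3
 a  0  1  1  2  3  3  3
 b  0  1  1  2  3  3  3
 a  0  1  1  2  3  3  3
 a  0  1  1  2  3  3  3
 c  0  1  2  2  3  4  4
 a  0  1  2  2  3  4  4

3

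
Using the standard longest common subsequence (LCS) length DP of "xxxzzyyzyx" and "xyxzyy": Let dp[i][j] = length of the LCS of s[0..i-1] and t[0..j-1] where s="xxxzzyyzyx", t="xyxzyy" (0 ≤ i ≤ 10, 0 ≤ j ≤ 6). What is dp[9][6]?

   ''  x  y  x  z  y  y
''  0  0  0  0  0  0  0
 x  0  1  1  1  1  1  1
 x  0  1  1  2  2  2  2
 x  0  1  1  2  2  2  2
 z  0  1  1  2  3  3  3
 z  0  1  1  2  3  3  3
 y  0  1  2  2  3  4  4
 y  0  1  2  2  3  4  5
 z  0  1  2  2  3  4  5
 y  0  1  2  2  3  4  5
 x  0  1  2  3  3  4  5

5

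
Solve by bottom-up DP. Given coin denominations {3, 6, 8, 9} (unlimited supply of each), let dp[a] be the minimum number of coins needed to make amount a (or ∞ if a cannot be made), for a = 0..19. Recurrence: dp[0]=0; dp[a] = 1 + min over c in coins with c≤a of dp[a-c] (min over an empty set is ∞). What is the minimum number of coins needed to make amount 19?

 a  0  1  2  3  4  5  6  7  8  9 10 11 12 13 14 15 16 17 18 19
dp  0  -  -  1  -  -  1  -  1  1  -  2  2  -  2  2  2  2  2  3
(- denotes ∞ / unreachable)

3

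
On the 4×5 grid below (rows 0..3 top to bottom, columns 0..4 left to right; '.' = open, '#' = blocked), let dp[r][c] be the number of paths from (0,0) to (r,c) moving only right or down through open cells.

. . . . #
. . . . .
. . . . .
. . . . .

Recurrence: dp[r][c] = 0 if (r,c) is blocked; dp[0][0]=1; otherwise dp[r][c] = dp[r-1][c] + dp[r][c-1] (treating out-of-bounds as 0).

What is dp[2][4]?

14

r\c   0   1   2   3   4
  0   1   1   1   1   0
  1   1   2   3   4   4
  2   1   3   6  10  14
  3   1   4  10  20  34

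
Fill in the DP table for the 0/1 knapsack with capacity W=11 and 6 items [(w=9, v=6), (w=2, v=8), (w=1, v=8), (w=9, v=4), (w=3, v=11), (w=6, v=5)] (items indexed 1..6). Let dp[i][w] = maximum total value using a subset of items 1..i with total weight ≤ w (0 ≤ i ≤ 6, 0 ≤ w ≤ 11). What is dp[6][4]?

19

i\w   0   1   2   3   4   5   6   7   8   9  10  11
  0   0   0   0   0   0   0   0   0   0   0   0   0
  1   0   0   0   0   0   0   0   0   0   6   6   6
  2   0   0   8   8   8   8   8   8   8   8   8  14
  3   0   8   8  16  16  16  16  16  16  16  16  16
  4   0   8   8  16  16  16  16  16  16  16  16  16
  5   0   8   8  16  19  19  27  27  27  27  27  27
  6   0   8   8  16  19  19  27  27  27  27  27  27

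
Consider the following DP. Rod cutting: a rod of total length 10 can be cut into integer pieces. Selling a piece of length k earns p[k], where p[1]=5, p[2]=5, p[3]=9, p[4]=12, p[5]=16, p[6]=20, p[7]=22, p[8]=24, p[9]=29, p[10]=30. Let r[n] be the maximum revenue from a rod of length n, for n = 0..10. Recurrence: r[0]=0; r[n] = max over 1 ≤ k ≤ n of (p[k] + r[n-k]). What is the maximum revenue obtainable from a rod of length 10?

50

   n    0    1    2    3    4    5    6    7    8    9   10
r[n]    0    5   10   15   20   25   30   35   40   45   50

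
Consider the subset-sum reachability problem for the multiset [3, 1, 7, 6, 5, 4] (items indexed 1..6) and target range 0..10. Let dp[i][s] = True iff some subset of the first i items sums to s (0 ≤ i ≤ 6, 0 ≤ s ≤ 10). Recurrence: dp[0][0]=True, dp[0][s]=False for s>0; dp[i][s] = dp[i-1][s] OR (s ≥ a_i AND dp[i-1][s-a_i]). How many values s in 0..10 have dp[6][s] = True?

10

i\s   0   1   2   3   4   5   6   7   8   9  10
  0   T   F   F   F   F   F   F   F   F   F   F
  1   T   F   F   T   F   F   F   F   F   F   F
  2   T   T   F   T   T   F   F   F   F   F   F
  3   T   T   F   T   T   F   F   T   T   F   T
  4   T   T   F   T   T   F   T   T   T   T   T
  5   T   T   F   T   T   T   T   T   T   T   T
  6   T   T   F   T   T   T   T   T   T   T   T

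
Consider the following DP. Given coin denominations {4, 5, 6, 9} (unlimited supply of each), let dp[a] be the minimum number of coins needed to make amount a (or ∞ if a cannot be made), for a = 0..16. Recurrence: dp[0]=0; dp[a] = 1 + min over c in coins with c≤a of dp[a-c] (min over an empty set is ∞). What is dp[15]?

2

 a  0  1  2  3  4  5  6  7  8  9 10 11 12 13 14 15 16
dp  0  -  -  -  1  1  1  -  2  1  2  2  2  2  2  2  3
(- denotes ∞ / unreachable)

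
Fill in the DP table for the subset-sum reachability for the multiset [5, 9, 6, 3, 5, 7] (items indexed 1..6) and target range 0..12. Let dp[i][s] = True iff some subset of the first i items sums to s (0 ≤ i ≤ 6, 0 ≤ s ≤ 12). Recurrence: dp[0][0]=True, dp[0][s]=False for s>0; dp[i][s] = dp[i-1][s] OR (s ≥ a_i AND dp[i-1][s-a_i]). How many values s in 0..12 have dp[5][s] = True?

i\s   0   1   2   3   4   5   6   7   8   9  10  11  12
  0   T   F   F   F   F   F   F   F   F   F   F   F   F
  1   T   F   F   F   F   T   F   F   F   F   F   F   F
  2   T   F   F   F   F   T   F   F   F   T   F   F   F
  3   T   F   F   F   F   T   T   F   F   T   F   T   F
  4   T   F   F   T   F   T   T   F   T   T   F   T   T
  5   T   F   F   T   F   T   T   F   T   T   T   T   T
  6   T   F   F   T   F   T   T   T   T   T   T   T   T

9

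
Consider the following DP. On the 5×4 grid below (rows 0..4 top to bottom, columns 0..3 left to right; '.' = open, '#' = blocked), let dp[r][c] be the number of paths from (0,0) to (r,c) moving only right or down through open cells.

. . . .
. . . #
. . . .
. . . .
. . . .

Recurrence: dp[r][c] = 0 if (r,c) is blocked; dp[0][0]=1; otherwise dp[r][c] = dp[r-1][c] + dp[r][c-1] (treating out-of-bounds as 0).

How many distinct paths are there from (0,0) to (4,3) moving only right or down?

31

r\c   0   1   2   3
  0   1   1   1   1
  1   1   2   3   0
  2   1   3   6   6
  3   1   4  10  16
  4   1   5  15  31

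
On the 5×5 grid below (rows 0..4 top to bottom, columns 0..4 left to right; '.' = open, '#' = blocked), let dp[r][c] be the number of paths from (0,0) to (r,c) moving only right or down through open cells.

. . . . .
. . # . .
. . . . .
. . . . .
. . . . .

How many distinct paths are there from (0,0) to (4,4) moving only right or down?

40

r\c   0   1   2   3   4
  0   1   1   1   1   1
  1   1   2   0   1   2
  2   1   3   3   4   6
  3   1   4   7  11  17
  4   1   5  12  23  40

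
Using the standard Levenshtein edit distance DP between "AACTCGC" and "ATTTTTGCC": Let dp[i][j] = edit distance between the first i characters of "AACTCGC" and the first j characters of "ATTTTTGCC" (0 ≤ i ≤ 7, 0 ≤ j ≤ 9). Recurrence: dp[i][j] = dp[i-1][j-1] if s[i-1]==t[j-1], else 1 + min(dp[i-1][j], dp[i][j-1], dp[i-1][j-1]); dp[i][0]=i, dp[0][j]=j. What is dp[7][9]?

5

   ''  A  T  T  T  T  T  G  C  C
''  0  1  2  3  4  5  6  7  8  9
 A  1  0  1  2  3  4  5  6  7  8
 A  2  1  1  2  3  4  5  6  7  8
 C  3  2  2  2  3  4  5  6  6  7
 T  4  3  2  2  2  3  4  5  6  7
 C  5  4  3  3  3  3  4  5  5  6
 G  6  5  4  4  4  4  4  4  5  6
 C  7  6  5  5  5  5  5  5  4  5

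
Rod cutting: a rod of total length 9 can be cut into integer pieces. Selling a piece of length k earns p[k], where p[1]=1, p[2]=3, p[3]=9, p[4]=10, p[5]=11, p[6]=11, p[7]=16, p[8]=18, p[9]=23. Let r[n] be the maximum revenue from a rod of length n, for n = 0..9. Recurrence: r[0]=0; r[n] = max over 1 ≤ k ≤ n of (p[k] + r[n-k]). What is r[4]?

   n    0    1    2    3    4    5    6    7    8    9
r[n]    0    1    3    9   10   12   18   19   21   27

10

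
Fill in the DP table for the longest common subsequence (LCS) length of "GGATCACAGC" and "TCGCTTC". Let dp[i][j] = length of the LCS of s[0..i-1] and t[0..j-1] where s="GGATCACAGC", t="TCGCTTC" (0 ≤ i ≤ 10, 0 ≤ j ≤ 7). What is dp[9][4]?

   ''  T  C  G  C  T  T  C
''  0  0  0  0  0  0  0  0
 G  0  0  0  1  1  1  1  1
 G  0  0  0  1  1  1  1  1
 A  0  0  0  1  1  1  1  1
 T  0  1  1  1  1  2  2  2
 C  0  1  2  2  2  2  2  3
 A  0  1  2  2  2  2  2  3
 C  0  1  2  2  3  3  3  3
 A  0  1  2  2  3  3  3  3
 G  0  1  2  3  3  3  3  3
 C  0  1  2  3  4  4  4  4

3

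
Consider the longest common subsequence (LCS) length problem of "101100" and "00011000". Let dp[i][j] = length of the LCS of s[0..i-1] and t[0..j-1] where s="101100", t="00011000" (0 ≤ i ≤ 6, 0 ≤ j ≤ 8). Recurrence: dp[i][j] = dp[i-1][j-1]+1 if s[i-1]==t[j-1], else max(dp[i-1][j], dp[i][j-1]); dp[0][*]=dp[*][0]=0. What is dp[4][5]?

   ''  0  0  0  1  1  0  0  0
''  0  0  0  0  0  0  0  0  0
 1  0  0  0  0  1  1  1  1  1
 0  0  1  1  1  1  1  2  2  2
 1  0  1  1  1  2  2  2  2  2
 1  0  1  1  1  2  3  3  3  3
 0  0  1  2  2  2  3  4  4  4
 0  0  1  2  3  3  3  4  5  5

3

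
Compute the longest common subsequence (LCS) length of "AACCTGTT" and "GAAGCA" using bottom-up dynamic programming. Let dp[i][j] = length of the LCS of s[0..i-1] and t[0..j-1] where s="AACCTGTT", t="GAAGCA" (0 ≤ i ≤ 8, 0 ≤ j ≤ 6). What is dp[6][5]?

3

   ''  G  A  A  G  C  A
''  0  0  0  0  0  0  0
 A  0  0  1  1  1  1  1
 A  0  0  1  2  2  2  2
 C  0  0  1  2  2  3  3
 C  0  0  1  2  2  3  3
 T  0  0  1  2  2  3  3
 G  0  1  1  2  3  3  3
 T  0  1  1  2  3  3  3
 T  0  1  1  2  3  3  3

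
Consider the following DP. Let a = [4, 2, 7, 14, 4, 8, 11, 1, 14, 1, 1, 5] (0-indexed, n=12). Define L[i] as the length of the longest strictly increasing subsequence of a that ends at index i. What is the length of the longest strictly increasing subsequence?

5

   i    0    1    2    3    4    5    6    7    8    9   10   11
a[i]    4    2    7   14    4    8   11    1   14    1    1    5
L[i]    1    1    2    3    2    3    4    1    5    1    1    3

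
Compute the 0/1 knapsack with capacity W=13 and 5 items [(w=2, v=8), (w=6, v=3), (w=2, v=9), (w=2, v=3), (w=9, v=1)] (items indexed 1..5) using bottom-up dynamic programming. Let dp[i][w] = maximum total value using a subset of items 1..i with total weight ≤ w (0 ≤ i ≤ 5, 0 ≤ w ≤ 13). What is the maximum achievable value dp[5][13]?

i\w   0   1   2   3   4   5   6   7   8   9  10  11  12  13
  0   0   0   0   0   0   0   0   0   0   0   0   0   0   0
  1   0   0   8   8   8   8   8   8   8   8   8   8   8   8
  2   0   0   8   8   8   8   8   8  11  11  11  11  11  11
  3   0   0   9   9  17  17  17  17  17  17  20  20  20  20
  4   0   0   9   9  17  17  20  20  20  20  20  20  23  23
  5   0   0   9   9  17  17  20  20  20  20  20  20  23  23

23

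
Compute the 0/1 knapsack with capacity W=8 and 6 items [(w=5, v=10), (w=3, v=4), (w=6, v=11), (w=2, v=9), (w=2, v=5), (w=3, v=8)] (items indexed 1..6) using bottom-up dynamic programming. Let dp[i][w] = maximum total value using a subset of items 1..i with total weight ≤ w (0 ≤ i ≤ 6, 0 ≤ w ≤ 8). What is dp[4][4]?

i\w   0   1   2   3   4   5   6   7   8
  0   0   0   0   0   0   0   0   0   0
  1   0   0   0   0   0  10  10  10  10
  2   0   0   0   4   4  10  10  10  14
  3   0   0   0   4   4  10  11  11  14
  4   0   0   9   9   9  13  13  19  20
  5   0   0   9   9  14  14  14  19  20
  6   0   0   9   9  14  17  17  22  22

9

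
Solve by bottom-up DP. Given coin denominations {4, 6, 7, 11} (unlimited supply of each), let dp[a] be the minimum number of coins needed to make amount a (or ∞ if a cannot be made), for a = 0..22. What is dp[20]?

 a  0  1  2  3  4  5  6  7  8  9 10 11 12 13 14 15 16 17 18 19 20 21 22
dp  0  -  -  -  1  -  1  1  2  -  2  1  2  2  2  2  3  2  2  3  3  3  2
(- denotes ∞ / unreachable)

3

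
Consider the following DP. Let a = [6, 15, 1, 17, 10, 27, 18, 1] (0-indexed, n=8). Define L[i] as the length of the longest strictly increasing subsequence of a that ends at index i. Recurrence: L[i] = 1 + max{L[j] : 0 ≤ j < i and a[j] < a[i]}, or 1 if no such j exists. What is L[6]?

4

   i    0    1    2    3    4    5    6    7
a[i]    6   15    1   17   10   27   18    1
L[i]    1    2    1    3    2    4    4    1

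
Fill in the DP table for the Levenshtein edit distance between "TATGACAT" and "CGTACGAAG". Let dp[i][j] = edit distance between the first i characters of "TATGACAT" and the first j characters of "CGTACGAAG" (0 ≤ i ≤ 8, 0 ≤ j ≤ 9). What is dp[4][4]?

   ''  C  G  T  A  C  G  A  A  G
''  0  1  2  3  4  5  6  7  8  9
 T  1  1  2  2  3  4  5  6  7  8
 A  2  2  2  3  2  3  4  5  6  7
 T  3  3  3  2  3  3  4  5  6  7
 G  4  4  3  3  3  4  3  4  5  6
 A  5  5  4  4  3  4  4  3  4  5
 C  6  5  5  5  4  3  4  4  4  5
 A  7  6  6  6  5  4  4  4  4  5
 T  8  7  7  6  6  5  5  5  5  5

3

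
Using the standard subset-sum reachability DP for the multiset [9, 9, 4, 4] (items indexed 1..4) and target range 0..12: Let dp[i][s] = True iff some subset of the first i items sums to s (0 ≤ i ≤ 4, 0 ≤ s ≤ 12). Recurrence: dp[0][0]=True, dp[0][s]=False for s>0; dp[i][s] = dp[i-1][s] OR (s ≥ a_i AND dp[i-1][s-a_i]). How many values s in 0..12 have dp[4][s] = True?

i\s   0   1   2   3   4   5   6   7   8   9  10  11  12
  0   T   F   F   F   F   F   F   F   F   F   F   F   F
  1   T   F   F   F   F   F   F   F   F   T   F   F   F
  2   T   F   F   F   F   F   F   F   F   T   F   F   F
  3   T   F   F   F   T   F   F   F   F   T   F   F   F
  4   T   F   F   F   T   F   F   F   T   T   F   F   F

4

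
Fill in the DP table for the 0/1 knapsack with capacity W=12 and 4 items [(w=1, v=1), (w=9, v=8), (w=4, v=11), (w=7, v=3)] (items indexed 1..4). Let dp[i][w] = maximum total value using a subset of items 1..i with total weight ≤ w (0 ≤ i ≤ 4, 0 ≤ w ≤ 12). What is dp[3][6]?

i\w   0   1   2   3   4   5   6   7   8   9  10  11  12
  0   0   0   0   0   0   0   0   0   0   0   0   0   0
  1   0   1   1   1   1   1   1   1   1   1   1   1   1
  2   0   1   1   1   1   1   1   1   1   8   9   9   9
  3   0   1   1   1  11  12  12  12  12  12  12  12  12
  4   0   1   1   1  11  12  12  12  12  12  12  14  15

12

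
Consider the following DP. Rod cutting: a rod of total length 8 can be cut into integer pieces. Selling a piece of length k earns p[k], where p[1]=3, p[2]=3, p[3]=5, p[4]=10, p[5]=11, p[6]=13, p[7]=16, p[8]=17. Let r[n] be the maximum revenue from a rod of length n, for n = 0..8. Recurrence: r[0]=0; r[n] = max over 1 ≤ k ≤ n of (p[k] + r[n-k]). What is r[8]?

24

   n    0    1    2    3    4    5    6    7    8
r[n]    0    3    6    9   12   15   18   21   24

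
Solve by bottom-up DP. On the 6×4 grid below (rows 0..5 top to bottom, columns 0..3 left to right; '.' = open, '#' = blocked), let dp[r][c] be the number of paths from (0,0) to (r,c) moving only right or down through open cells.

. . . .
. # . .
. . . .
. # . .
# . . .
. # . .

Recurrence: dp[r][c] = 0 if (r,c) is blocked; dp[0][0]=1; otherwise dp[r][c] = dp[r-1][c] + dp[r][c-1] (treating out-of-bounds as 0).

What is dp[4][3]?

r\c   0   1   2   3
  0   1   1   1   1
  1   1   0   1   2
  2   1   1   2   4
  3   1   0   2   6
  4   0   0   2   8
  5   0   0   2  10

8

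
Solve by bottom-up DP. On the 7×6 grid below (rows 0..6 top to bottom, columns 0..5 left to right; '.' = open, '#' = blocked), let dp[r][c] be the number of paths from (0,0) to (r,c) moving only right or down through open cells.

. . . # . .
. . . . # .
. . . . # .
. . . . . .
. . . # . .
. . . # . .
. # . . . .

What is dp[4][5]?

r\c   0   1   2   3   4   5
  0   1   1   1   0   0   0
  1   1   2   3   3   0   0
  2   1   3   6   9   0   0
  3   1   4  10  19  19  19
  4   1   5  15   0  19  38
  5   1   6  21   0  19  57
  6   1   0  21  21  40  97

38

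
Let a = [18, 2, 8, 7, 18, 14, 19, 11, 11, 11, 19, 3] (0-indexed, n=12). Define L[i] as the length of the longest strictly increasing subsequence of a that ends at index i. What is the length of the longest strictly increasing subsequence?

4

   i    0    1    2    3    4    5    6    7    8    9   10   11
a[i]   18    2    8    7   18   14   19   11   11   11   19    3
L[i]    1    1    2    2    3    3    4    3    3    3    4    2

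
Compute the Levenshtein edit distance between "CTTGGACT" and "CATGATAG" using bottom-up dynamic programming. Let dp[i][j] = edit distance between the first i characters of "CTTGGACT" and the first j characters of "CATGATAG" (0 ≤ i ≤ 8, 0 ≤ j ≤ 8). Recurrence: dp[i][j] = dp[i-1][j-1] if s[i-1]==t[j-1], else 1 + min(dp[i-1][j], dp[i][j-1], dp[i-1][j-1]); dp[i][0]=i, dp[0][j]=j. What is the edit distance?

5

   ''  C  A  T  G  A  T  A  G
''  0  1  2  3  4  5  6  7  8
 C  1  0  1  2  3  4  5  6  7
 T  2  1  1  1  2  3  4  5  6
 T  3  2  2  1  2  3  3  4  5
 G  4  3  3  2  1  2  3  4  4
 G  5  4  4  3  2  2  3  4  4
 A  6  5  4  4  3  2  3  3  4
 C  7  6  5  5  4  3  3  4  4
 T  8  7  6  5  5  4  3  4  5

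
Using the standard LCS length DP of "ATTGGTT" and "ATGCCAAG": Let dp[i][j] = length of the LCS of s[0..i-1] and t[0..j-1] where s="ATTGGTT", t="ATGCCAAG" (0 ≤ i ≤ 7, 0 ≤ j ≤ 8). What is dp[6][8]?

   ''  A  T  G  C  C  A  A  G
''  0  0  0  0  0  0  0  0  0
 A  0  1  1  1  1  1  1  1  1
 T  0  1  2  2  2  2  2  2  2
 T  0  1  2  2  2  2  2  2  2
 G  0  1  2  3  3  3  3  3  3
 G  0  1  2  3  3  3  3  3  4
 T  0  1  2  3  3  3  3  3  4
 T  0  1  2  3  3  3  3  3  4

4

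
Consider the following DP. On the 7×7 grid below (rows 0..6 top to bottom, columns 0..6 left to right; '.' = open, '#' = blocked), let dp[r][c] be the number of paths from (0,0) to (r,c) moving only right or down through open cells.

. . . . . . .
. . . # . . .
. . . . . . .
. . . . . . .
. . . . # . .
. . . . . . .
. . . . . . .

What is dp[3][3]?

16

r\c   0   1   2   3   4   5   6
  0   1   1   1   1   1   1   1
  1   1   2   3   0   1   2   3
  2   1   3   6   6   7   9  12
  3   1   4  10  16  23  32  44
  4   1   5  15  31   0  32  76
  5   1   6  21  52  52  84 160
  6   1   7  28  80 132 216 376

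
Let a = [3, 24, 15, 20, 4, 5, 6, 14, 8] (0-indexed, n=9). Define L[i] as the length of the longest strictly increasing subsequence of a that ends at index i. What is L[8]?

   i    0    1    2    3    4    5    6    7    8
a[i]    3   24   15   20    4    5    6   14    8
L[i]    1    2    2    3    2    3    4    5    5

5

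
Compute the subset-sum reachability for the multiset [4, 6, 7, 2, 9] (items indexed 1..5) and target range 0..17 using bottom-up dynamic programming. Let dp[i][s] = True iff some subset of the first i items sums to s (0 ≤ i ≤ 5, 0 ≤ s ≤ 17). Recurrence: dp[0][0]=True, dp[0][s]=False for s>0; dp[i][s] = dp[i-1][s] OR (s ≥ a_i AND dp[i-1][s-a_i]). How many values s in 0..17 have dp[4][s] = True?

13

i\s   0   1   2   3   4   5   6   7   8   9  10  11  12  13  14  15  16  17
  0   T   F   F   F   F   F   F   F   F   F   F   F   F   F   F   F   F   F
  1   T   F   F   F   T   F   F   F   F   F   F   F   F   F   F   F   F   F
  2   T   F   F   F   T   F   T   F   F   F   T   F   F   F   F   F   F   F
  3   T   F   F   F   T   F   T   T   F   F   T   T   F   T   F   F   F   T
  4   T   F   T   F   T   F   T   T   T   T   T   T   T   T   F   T   F   T
  5   T   F   T   F   T   F   T   T   T   T   T   T   T   T   F   T   T   T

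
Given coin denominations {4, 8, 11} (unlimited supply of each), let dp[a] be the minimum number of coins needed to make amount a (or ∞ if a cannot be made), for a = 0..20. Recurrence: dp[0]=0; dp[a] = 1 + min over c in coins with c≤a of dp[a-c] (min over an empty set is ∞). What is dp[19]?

 a  0  1  2  3  4  5  6  7  8  9 10 11 12 13 14 15 16 17 18 19 20
dp  0  -  -  -  1  -  -  -  1  -  -  1  2  -  -  2  2  -  -  2  3
(- denotes ∞ / unreachable)

2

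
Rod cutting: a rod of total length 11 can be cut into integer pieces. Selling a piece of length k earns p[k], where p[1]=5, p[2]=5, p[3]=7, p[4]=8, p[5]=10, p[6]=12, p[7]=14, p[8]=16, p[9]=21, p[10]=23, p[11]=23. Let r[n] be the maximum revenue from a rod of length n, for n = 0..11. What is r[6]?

30

   n    0    1    2    3    4    5    6    7    8    9   10   11
r[n]    0    5   10   15   20   25   30   35   40   45   50   55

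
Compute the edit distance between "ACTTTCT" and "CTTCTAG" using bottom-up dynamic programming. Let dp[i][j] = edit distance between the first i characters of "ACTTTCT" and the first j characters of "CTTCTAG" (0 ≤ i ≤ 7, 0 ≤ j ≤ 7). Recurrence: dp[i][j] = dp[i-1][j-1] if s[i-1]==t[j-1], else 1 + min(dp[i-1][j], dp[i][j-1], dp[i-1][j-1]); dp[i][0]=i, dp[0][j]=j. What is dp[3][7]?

5

   ''  C  T  T  C  T  A  G
''  0  1  2  3  4  5  6  7
 A  1  1  2  3  4  5  5  6
 C  2  1  2  3  3  4  5  6
 T  3  2  1  2  3  3  4  5
 T  4  3  2  1  2  3  4  5
 T  5  4  3  2  2  2  3  4
 C  6  5  4  3  2  3  3  4
 T  7  6  5  4  3  2  3  4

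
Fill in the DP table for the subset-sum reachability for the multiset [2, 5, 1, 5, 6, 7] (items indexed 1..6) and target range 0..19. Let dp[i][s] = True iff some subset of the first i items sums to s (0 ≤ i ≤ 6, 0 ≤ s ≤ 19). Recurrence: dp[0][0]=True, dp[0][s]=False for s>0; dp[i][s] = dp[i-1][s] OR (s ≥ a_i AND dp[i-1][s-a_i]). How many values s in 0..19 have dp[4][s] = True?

i\s   0   1   2   3   4   5   6   7   8   9  10  11  12  13  14  15  16  17  18  19
  0   T   F   F   F   F   F   F   F   F   F   F   F   F   F   F   F   F   F   F   F
  1   T   F   T   F   F   F   F   F   F   F   F   F   F   F   F   F   F   F   F   F
  2   T   F   T   F   F   T   F   T   F   F   F   F   F   F   F   F   F   F   F   F
  3   T   T   T   T   F   T   T   T   T   F   F   F   F   F   F   F   F   F   F   F
  4   T   T   T   T   F   T   T   T   T   F   T   T   T   T   F   F   F   F   F   F
  5   T   T   T   T   F   T   T   T   T   T   T   T   T   T   T   F   T   T   T   T
  6   T   T   T   T   F   T   T   T   T   T   T   T   T   T   T   T   T   T   T   T

12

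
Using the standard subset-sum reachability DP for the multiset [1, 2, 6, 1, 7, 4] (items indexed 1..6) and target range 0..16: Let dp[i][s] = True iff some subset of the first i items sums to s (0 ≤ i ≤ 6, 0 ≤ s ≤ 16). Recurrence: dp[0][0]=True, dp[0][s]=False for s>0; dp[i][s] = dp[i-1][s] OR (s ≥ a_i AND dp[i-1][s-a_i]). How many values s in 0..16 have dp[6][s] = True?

17

i\s   0   1   2   3   4   5   6   7   8   9  10  11  12  13  14  15  16
  0   T   F   F   F   F   F   F   F   F   F   F   F   F   F   F   F   F
  1   T   T   F   F   F   F   F   F   F   F   F   F   F   F   F   F   F
  2   T   T   T   T   F   F   F   F   F   F   F   F   F   F   F   F   F
  3   T   T   T   T   F   F   T   T   T   T   F   F   F   F   F   F   F
  4   T   T   T   T   T   F   T   T   T   T   T   F   F   F   F   F   F
  5   T   T   T   T   T   F   T   T   T   T   T   T   F   T   T   T   T
  6   T   T   T   T   T   T   T   T   T   T   T   T   T   T   T   T   T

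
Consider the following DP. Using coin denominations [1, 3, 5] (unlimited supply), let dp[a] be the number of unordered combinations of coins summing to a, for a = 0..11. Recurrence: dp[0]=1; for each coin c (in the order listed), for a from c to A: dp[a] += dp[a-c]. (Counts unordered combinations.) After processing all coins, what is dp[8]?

5

after  coin     0     1     2     3     4     5     6     7     8     9    10    11
          1     1     1     1     1     1     1     1     1     1     1     1     1
          3     1     1     1     2     2     2     3     3     3     4     4     4
          5     1     1     1     2     2     3     4     4     5     6     7     8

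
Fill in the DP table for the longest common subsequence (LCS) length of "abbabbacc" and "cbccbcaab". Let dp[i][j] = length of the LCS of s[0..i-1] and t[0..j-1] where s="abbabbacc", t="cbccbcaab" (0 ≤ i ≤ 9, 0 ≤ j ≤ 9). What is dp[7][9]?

4

   ''  c  b  c  c  b  c  a  a  b
''  0  0  0  0  0  0  0  0  0  0
 a  0  0  0  0  0  0  0  1  1  1
 b  0  0  1  1  1  1  1  1  1  2
 b  0  0  1  1  1  2  2  2  2  2
 a  0  0  1  1  1  2  2  3  3  3
 b  0  0  1  1  1  2  2  3  3  4
 b  0  0  1  1  1  2  2  3  3  4
 a  0  0  1  1  1  2  2  3  4  4
 c  0  1  1  2  2  2  3  3  4  4
 c  0  1  1  2  3  3  3  3  4  4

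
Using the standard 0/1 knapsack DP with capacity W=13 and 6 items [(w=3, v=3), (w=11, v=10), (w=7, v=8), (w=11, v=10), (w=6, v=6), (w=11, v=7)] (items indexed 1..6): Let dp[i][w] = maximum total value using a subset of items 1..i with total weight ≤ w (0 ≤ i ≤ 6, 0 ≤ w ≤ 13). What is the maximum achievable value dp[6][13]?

14

i\w   0   1   2   3   4   5   6   7   8   9  10  11  12  13
  0   0   0   0   0   0   0   0   0   0   0   0   0   0   0
  1   0   0   0   3   3   3   3   3   3   3   3   3   3   3
  2   0   0   0   3   3   3   3   3   3   3   3  10  10  10
  3   0   0   0   3   3   3   3   8   8   8  11  11  11  11
  4   0   0   0   3   3   3   3   8   8   8  11  11  11  11
  5   0   0   0   3   3   3   6   8   8   9  11  11  11  14
  6   0   0   0   3   3   3   6   8   8   9  11  11  11  14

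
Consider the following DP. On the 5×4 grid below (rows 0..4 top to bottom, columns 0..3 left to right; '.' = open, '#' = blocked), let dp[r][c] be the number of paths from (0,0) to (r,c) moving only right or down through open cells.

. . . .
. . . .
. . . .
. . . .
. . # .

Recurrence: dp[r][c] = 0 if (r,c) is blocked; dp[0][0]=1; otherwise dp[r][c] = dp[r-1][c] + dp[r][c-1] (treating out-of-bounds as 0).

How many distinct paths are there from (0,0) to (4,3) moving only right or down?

20

r\c   0   1   2   3
  0   1   1   1   1
  1   1   2   3   4
  2   1   3   6  10
  3   1   4  10  20
  4   1   5   0  20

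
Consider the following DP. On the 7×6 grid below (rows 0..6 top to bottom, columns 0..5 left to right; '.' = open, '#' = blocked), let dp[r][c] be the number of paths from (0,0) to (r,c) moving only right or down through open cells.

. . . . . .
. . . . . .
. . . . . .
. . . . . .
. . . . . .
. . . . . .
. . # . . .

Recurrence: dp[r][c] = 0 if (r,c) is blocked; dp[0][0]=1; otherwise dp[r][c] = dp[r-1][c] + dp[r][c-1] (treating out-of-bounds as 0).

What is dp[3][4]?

35

r\c   0   1   2   3   4   5
  0   1   1   1   1   1   1
  1   1   2   3   4   5   6
  2   1   3   6  10  15  21
  3   1   4  10  20  35  56
  4   1   5  15  35  70 126
  5   1   6  21  56 126 252
  6   1   7   0  56 182 434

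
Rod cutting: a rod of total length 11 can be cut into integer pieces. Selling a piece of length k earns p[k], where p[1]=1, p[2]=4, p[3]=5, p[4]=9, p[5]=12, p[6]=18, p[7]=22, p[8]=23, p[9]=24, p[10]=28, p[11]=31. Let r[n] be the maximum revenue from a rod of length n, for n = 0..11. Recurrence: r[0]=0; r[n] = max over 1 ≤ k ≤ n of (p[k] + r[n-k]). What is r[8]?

23

   n    0    1    2    3    4    5    6    7    8    9   10   11
r[n]    0    1    4    5    9   12   18   22   23   26   28   31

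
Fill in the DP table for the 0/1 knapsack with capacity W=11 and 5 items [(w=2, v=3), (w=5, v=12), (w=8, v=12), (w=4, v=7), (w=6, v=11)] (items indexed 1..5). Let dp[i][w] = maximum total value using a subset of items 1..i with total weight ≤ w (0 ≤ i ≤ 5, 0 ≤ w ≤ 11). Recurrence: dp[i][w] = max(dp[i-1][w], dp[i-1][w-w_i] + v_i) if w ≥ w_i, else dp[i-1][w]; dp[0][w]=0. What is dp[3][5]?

12

i\w   0   1   2   3   4   5   6   7   8   9  10  11
  0   0   0   0   0   0   0   0   0   0   0   0   0
  1   0   0   3   3   3   3   3   3   3   3   3   3
  2   0   0   3   3   3  12  12  15  15  15  15  15
  3   0   0   3   3   3  12  12  15  15  15  15  15
  4   0   0   3   3   7  12  12  15  15  19  19  22
  5   0   0   3   3   7  12  12  15  15  19  19  23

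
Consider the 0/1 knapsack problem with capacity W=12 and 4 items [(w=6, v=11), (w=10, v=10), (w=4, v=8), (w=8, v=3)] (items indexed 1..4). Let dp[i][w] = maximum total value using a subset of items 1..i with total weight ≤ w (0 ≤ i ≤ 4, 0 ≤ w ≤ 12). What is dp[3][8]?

11

i\w   0   1   2   3   4   5   6   7   8   9  10  11  12
  0   0   0   0   0   0   0   0   0   0   0   0   0   0
  1   0   0   0   0   0   0  11  11  11  11  11  11  11
  2   0   0   0   0   0   0  11  11  11  11  11  11  11
  3   0   0   0   0   8   8  11  11  11  11  19  19  19
  4   0   0   0   0   8   8  11  11  11  11  19  19  19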